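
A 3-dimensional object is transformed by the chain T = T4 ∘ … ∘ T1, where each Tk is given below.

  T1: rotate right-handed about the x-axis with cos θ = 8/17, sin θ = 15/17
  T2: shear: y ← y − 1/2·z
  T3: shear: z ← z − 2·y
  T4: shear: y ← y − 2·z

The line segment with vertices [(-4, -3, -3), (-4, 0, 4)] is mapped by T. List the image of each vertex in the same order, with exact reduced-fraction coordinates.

T1 rotate right-handed about the x-axis with cos θ = 8/17, sin θ = 15/17: (-4, -3, -3) → (-4, 21/17, -69/17); (-4, 0, 4) → (-4, -60/17, 32/17)
T2 shear: y ← y − 1/2·z: (-4, 21/17, -69/17) → (-4, 111/34, -69/17); (-4, -60/17, 32/17) → (-4, -76/17, 32/17)
T3 shear: z ← z − 2·y: (-4, 111/34, -69/17) → (-4, 111/34, -180/17); (-4, -76/17, 32/17) → (-4, -76/17, 184/17)
T4 shear: y ← y − 2·z: (-4, 111/34, -180/17) → (-4, 831/34, -180/17); (-4, -76/17, 184/17) → (-4, -444/17, 184/17)

image vertices: (-4, 831/34, -180/17), (-4, -444/17, 184/17)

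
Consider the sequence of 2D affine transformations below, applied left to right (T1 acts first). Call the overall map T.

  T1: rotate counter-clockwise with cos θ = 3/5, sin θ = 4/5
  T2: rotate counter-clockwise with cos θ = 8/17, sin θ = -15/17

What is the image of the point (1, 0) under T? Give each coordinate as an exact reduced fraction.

T1 rotate counter-clockwise with cos θ = 3/5, sin θ = 4/5: (1, 0) → (3/5, 4/5)
T2 rotate counter-clockwise with cos θ = 8/17, sin θ = -15/17: (3/5, 4/5) → (84/85, -13/85)

T(p) = (84/85, -13/85)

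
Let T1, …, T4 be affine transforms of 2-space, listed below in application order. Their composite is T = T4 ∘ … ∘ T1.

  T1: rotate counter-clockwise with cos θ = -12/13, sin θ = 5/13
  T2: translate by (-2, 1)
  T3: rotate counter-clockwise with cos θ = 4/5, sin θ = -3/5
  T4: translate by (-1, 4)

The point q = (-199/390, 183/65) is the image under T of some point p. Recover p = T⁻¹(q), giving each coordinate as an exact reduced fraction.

T1 = [-12/13 -5/13 0; 5/13 -12/13 0; 0 0 1]
T2·T1 = [-12/13 -5/13 -2; 5/13 -12/13 1; 0 0 1]
T3·…·T1 = [-33/65 -56/65 -1; 56/65 -33/65 2; 0 0 1]
T4·…·T1 = [-33/65 -56/65 -2; 56/65 -33/65 6; 0 0 1]
det M = 1; M⁻¹ = [-33/65 56/65 -402/65; -56/65 -33/65 86/65; 0 0 1]
M⁻¹ · (-199/390, 183/65)ᵀ = (-7/2, 1/3)ᵀ

p = (-7/2, 1/3)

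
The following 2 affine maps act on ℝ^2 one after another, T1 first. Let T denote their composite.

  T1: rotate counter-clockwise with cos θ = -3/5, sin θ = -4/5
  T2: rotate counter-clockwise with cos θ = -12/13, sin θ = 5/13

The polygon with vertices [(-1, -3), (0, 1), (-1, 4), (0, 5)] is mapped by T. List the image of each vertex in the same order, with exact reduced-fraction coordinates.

T1 rotate counter-clockwise with cos θ = -3/5, sin θ = -4/5: (-1, -3) → (-9/5, 13/5); (0, 1) → (4/5, -3/5); (-1, 4) → (19/5, -8/5); (0, 5) → (4, -3)
T2 rotate counter-clockwise with cos θ = -12/13, sin θ = 5/13: (-9/5, 13/5) → (43/65, -201/65); (4/5, -3/5) → (-33/65, 56/65); (19/5, -8/5) → (-188/65, 191/65); (4, -3) → (-33/13, 56/13)

image vertices: (43/65, -201/65), (-33/65, 56/65), (-188/65, 191/65), (-33/13, 56/13)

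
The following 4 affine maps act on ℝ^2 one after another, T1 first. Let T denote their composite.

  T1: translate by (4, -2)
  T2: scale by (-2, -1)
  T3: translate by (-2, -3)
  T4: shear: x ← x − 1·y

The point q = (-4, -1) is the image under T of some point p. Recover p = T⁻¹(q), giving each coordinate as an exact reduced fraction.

p = (-5/2, 0)

T1 = [1 0 4; 0 1 -2; 0 0 1]
T2·T1 = [-2 0 -8; 0 -1 2; 0 0 1]
T3·…·T1 = [-2 0 -10; 0 -1 -1; 0 0 1]
T4·…·T1 = [-2 1 -9; 0 -1 -1; 0 0 1]
det M = 2; M⁻¹ = [-1/2 -1/2 -5; 0 -1 -1; 0 0 1]
M⁻¹ · (-4, -1)ᵀ = (-5/2, 0)ᵀ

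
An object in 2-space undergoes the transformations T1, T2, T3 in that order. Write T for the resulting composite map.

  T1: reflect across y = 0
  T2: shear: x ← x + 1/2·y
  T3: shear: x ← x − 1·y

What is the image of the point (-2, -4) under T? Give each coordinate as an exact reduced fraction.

T(p) = (-4, 4)

T1 reflect across y = 0: (-2, -4) → (-2, 4)
T2 shear: x ← x + 1/2·y: (-2, 4) → (0, 4)
T3 shear: x ← x − 1·y: (0, 4) → (-4, 4)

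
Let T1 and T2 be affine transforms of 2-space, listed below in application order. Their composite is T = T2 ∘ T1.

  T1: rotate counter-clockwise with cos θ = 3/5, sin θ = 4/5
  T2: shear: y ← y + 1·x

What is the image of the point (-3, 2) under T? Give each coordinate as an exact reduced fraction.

T(p) = (-17/5, -23/5)

T1 rotate counter-clockwise with cos θ = 3/5, sin θ = 4/5: (-3, 2) → (-17/5, -6/5)
T2 shear: y ← y + 1·x: (-17/5, -6/5) → (-17/5, -23/5)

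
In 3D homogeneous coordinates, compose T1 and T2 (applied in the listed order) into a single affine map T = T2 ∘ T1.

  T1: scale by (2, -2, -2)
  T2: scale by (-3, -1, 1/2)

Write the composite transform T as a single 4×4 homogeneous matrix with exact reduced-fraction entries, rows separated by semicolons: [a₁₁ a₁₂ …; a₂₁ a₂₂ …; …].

T = [-6 0 0 0; 0 2 0 0; 0 0 -1 0; 0 0 0 1]

T1 = [2 0 0 0; 0 -2 0 0; 0 0 -2 0; 0 0 0 1]
T2·T1 = [-6 0 0 0; 0 2 0 0; 0 0 -1 0; 0 0 0 1]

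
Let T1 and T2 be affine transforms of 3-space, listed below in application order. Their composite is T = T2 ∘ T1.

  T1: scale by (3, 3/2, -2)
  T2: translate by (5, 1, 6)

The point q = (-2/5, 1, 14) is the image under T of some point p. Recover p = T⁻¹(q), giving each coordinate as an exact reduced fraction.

T1 = [3 0 0 0; 0 3/2 0 0; 0 0 -2 0; 0 0 0 1]
T2·T1 = [3 0 0 5; 0 3/2 0 1; 0 0 -2 6; 0 0 0 1]
det M = -9; M⁻¹ = [1/3 0 0 -5/3; 0 2/3 0 -2/3; 0 0 -1/2 3; 0 0 0 1]
M⁻¹ · (-2/5, 1, 14)ᵀ = (-9/5, 0, -4)ᵀ

p = (-9/5, 0, -4)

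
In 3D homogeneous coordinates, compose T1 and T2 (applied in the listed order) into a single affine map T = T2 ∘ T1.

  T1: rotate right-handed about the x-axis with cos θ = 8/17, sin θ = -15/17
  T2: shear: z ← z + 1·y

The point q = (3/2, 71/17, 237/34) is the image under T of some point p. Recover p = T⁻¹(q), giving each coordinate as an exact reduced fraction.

T1 = [1 0 0 0; 0 8/17 15/17 0; 0 -15/17 8/17 0; 0 0 0 1]
T2·T1 = [1 0 0 0; 0 8/17 15/17 0; 0 -7/17 23/17 0; 0 0 0 1]
det M = 1; M⁻¹ = [1 0 0 0; 0 23/17 -15/17 0; 0 7/17 8/17 0; 0 0 0 1]
M⁻¹ · (3/2, 71/17, 237/34)ᵀ = (3/2, -1/2, 5)ᵀ

p = (3/2, -1/2, 5)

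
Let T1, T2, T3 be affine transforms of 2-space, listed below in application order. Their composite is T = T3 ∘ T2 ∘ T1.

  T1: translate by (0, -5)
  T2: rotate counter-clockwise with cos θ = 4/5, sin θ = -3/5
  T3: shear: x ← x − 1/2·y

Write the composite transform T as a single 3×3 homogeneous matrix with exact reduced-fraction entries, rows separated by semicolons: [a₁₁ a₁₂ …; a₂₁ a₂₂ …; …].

T1 = [1 0 0; 0 1 -5; 0 0 1]
T2·T1 = [4/5 3/5 -3; -3/5 4/5 -4; 0 0 1]
T3·…·T1 = [11/10 1/5 -1; -3/5 4/5 -4; 0 0 1]

T = [11/10 1/5 -1; -3/5 4/5 -4; 0 0 1]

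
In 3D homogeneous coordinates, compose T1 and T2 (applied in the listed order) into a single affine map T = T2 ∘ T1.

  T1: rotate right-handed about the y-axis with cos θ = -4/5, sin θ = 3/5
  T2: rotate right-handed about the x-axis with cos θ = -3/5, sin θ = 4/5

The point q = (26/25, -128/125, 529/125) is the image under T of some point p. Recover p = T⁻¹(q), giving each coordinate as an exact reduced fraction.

T1 = [-4/5 0 3/5 0; 0 1 0 0; -3/5 0 -4/5 0; 0 0 0 1]
T2·T1 = [-4/5 0 3/5 0; 12/25 -3/5 16/25 0; 9/25 4/5 12/25 0; 0 0 0 1]
det M = 1; M⁻¹ = [-4/5 12/25 9/25 0; 0 -3/5 4/5 0; 3/5 16/25 12/25 0; 0 0 0 1]
M⁻¹ · (26/25, -128/125, 529/125)ᵀ = (1/5, 4, 2)ᵀ

p = (1/5, 4, 2)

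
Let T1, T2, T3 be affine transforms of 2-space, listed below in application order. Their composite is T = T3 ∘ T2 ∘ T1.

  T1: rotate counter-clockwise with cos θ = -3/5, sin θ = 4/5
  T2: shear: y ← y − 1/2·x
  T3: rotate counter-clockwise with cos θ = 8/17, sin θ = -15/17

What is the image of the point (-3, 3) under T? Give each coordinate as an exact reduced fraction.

T(p) = (-633/170, -111/85)

T1 rotate counter-clockwise with cos θ = -3/5, sin θ = 4/5: (-3, 3) → (-3/5, -21/5)
T2 shear: y ← y − 1/2·x: (-3/5, -21/5) → (-3/5, -39/10)
T3 rotate counter-clockwise with cos θ = 8/17, sin θ = -15/17: (-3/5, -39/10) → (-633/170, -111/85)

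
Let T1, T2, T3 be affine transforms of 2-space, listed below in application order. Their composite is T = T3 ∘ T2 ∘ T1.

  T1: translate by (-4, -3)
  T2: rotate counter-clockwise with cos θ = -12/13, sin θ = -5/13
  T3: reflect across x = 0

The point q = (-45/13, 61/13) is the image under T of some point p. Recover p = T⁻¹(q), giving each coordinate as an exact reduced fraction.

T1 = [1 0 -4; 0 1 -3; 0 0 1]
T2·T1 = [-12/13 5/13 33/13; -5/13 -12/13 56/13; 0 0 1]
T3·…·T1 = [12/13 -5/13 -33/13; -5/13 -12/13 56/13; 0 0 1]
det M = -1; M⁻¹ = [12/13 -5/13 4; -5/13 -12/13 3; 0 0 1]
M⁻¹ · (-45/13, 61/13)ᵀ = (-1, 0)ᵀ

p = (-1, 0)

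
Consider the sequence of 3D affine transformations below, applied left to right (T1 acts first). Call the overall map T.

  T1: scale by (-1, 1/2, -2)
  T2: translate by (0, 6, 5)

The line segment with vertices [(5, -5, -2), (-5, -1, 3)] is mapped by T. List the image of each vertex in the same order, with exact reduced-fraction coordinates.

image vertices: (-5, 7/2, 9), (5, 11/2, -1)

T1 scale by (-1, 1/2, -2): (5, -5, -2) → (-5, -5/2, 4); (-5, -1, 3) → (5, -1/2, -6)
T2 translate by (0, 6, 5): (-5, -5/2, 4) → (-5, 7/2, 9); (5, -1/2, -6) → (5, 11/2, -1)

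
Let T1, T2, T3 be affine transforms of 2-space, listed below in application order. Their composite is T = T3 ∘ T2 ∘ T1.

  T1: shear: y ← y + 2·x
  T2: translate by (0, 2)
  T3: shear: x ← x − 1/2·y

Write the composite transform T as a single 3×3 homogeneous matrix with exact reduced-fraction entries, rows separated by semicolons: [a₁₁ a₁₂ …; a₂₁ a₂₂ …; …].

T = [0 -1/2 -1; 2 1 2; 0 0 1]

T1 = [1 0 0; 2 1 0; 0 0 1]
T2·T1 = [1 0 0; 2 1 2; 0 0 1]
T3·…·T1 = [0 -1/2 -1; 2 1 2; 0 0 1]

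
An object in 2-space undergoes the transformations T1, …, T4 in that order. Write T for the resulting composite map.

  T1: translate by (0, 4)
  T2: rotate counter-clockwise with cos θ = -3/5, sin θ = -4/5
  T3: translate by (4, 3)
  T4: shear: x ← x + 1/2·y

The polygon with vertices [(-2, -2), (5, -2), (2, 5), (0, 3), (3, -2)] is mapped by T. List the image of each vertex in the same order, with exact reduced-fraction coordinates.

T1 translate by (0, 4): (-2, -2) → (-2, 2); (5, -2) → (5, 2); (2, 5) → (2, 9); (0, 3) → (0, 7); (3, -2) → (3, 2)
T2 rotate counter-clockwise with cos θ = -3/5, sin θ = -4/5: (-2, 2) → (14/5, 2/5); (5, 2) → (-7/5, -26/5); (2, 9) → (6, -7); (0, 7) → (28/5, -21/5); (3, 2) → (-1/5, -18/5)
T3 translate by (4, 3): (14/5, 2/5) → (34/5, 17/5); (-7/5, -26/5) → (13/5, -11/5); (6, -7) → (10, -4); (28/5, -21/5) → (48/5, -6/5); (-1/5, -18/5) → (19/5, -3/5)
T4 shear: x ← x + 1/2·y: (34/5, 17/5) → (17/2, 17/5); (13/5, -11/5) → (3/2, -11/5); (10, -4) → (8, -4); (48/5, -6/5) → (9, -6/5); (19/5, -3/5) → (7/2, -3/5)

image vertices: (17/2, 17/5), (3/2, -11/5), (8, -4), (9, -6/5), (7/2, -3/5)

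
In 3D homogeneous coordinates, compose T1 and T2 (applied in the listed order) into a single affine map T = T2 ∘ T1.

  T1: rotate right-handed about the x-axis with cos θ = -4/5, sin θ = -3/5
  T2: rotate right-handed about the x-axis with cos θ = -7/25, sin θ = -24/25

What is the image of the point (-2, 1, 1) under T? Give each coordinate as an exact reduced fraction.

T(p) = (-2, -161/125, 73/125)

T1 rotate right-handed about the x-axis with cos θ = -4/5, sin θ = -3/5: (-2, 1, 1) → (-2, -1/5, -7/5)
T2 rotate right-handed about the x-axis with cos θ = -7/25, sin θ = -24/25: (-2, -1/5, -7/5) → (-2, -161/125, 73/125)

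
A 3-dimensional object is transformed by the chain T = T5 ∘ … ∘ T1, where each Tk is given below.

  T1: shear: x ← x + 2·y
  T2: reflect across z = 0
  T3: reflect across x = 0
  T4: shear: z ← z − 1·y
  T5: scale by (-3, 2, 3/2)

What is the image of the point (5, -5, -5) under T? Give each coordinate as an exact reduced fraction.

T(p) = (-15, -10, 15)

T1 shear: x ← x + 2·y: (5, -5, -5) → (-5, -5, -5)
T2 reflect across z = 0: (-5, -5, -5) → (-5, -5, 5)
T3 reflect across x = 0: (-5, -5, 5) → (5, -5, 5)
T4 shear: z ← z − 1·y: (5, -5, 5) → (5, -5, 10)
T5 scale by (-3, 2, 3/2): (5, -5, 10) → (-15, -10, 15)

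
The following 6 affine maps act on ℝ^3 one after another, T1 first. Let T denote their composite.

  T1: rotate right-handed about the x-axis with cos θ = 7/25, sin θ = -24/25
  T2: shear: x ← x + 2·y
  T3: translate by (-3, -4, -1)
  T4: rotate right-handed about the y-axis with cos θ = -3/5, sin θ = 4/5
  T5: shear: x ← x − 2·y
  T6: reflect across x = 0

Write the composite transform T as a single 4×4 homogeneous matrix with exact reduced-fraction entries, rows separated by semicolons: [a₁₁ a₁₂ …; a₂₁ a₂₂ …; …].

T1 = [1 0 0 0; 0 7/25 24/25 0; 0 -24/25 7/25 0; 0 0 0 1]
T2·T1 = [1 14/25 48/25 0; 0 7/25 24/25 0; 0 -24/25 7/25 0; 0 0 0 1]
T3·…·T1 = [1 14/25 48/25 -3; 0 7/25 24/25 -4; 0 -24/25 7/25 -1; 0 0 0 1]
T4·…·T1 = [-3/5 -138/125 -116/125 1; 0 7/25 24/25 -4; -4/5 16/125 -213/125 3; 0 0 0 1]
T5·…·T1 = [-3/5 -208/125 -356/125 9; 0 7/25 24/25 -4; -4/5 16/125 -213/125 3; 0 0 0 1]
T6·…·T1 = [3/5 208/125 356/125 -9; 0 7/25 24/25 -4; -4/5 16/125 -213/125 3; 0 0 0 1]

T = [3/5 208/125 356/125 -9; 0 7/25 24/25 -4; -4/5 16/125 -213/125 3; 0 0 0 1]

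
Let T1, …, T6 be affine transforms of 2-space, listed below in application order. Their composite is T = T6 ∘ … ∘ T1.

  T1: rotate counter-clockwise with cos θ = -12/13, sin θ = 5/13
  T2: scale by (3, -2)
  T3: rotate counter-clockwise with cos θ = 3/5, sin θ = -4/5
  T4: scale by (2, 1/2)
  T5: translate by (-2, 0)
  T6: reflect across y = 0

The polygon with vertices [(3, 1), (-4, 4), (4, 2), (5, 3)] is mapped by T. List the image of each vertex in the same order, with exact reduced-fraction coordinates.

T1 rotate counter-clockwise with cos θ = -12/13, sin θ = 5/13: (3, 1) → (-41/13, 3/13); (-4, 4) → (28/13, -68/13); (4, 2) → (-58/13, -4/13); (5, 3) → (-75/13, -11/13)
T2 scale by (3, -2): (-41/13, 3/13) → (-123/13, -6/13); (28/13, -68/13) → (84/13, 136/13); (-58/13, -4/13) → (-174/13, 8/13); (-75/13, -11/13) → (-225/13, 22/13)
T3 rotate counter-clockwise with cos θ = 3/5, sin θ = -4/5: (-123/13, -6/13) → (-393/65, 474/65); (84/13, 136/13) → (796/65, 72/65); (-174/13, 8/13) → (-98/13, 144/13); (-225/13, 22/13) → (-587/65, 966/65)
T4 scale by (2, 1/2): (-393/65, 474/65) → (-786/65, 237/65); (796/65, 72/65) → (1592/65, 36/65); (-98/13, 144/13) → (-196/13, 72/13); (-587/65, 966/65) → (-1174/65, 483/65)
T5 translate by (-2, 0): (-786/65, 237/65) → (-916/65, 237/65); (1592/65, 36/65) → (1462/65, 36/65); (-196/13, 72/13) → (-222/13, 72/13); (-1174/65, 483/65) → (-1304/65, 483/65)
T6 reflect across y = 0: (-916/65, 237/65) → (-916/65, -237/65); (1462/65, 36/65) → (1462/65, -36/65); (-222/13, 72/13) → (-222/13, -72/13); (-1304/65, 483/65) → (-1304/65, -483/65)

image vertices: (-916/65, -237/65), (1462/65, -36/65), (-222/13, -72/13), (-1304/65, -483/65)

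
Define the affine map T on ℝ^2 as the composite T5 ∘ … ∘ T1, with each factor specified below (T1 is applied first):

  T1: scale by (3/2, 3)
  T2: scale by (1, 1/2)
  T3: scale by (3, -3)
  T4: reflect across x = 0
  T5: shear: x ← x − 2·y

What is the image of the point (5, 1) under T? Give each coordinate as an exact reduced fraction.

T(p) = (-27/2, -9/2)

T1 scale by (3/2, 3): (5, 1) → (15/2, 3)
T2 scale by (1, 1/2): (15/2, 3) → (15/2, 3/2)
T3 scale by (3, -3): (15/2, 3/2) → (45/2, -9/2)
T4 reflect across x = 0: (45/2, -9/2) → (-45/2, -9/2)
T5 shear: x ← x − 2·y: (-45/2, -9/2) → (-27/2, -9/2)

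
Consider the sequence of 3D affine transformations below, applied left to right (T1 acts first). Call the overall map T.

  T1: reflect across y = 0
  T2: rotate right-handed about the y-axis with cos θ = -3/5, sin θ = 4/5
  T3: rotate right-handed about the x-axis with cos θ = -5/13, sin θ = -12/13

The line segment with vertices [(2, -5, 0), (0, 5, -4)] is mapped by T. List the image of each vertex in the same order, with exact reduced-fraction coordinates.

image vertices: (-6/5, -17/5, -4), (-16/5, 269/65, 48/13)

T1 reflect across y = 0: (2, -5, 0) → (2, 5, 0); (0, 5, -4) → (0, -5, -4)
T2 rotate right-handed about the y-axis with cos θ = -3/5, sin θ = 4/5: (2, 5, 0) → (-6/5, 5, -8/5); (0, -5, -4) → (-16/5, -5, 12/5)
T3 rotate right-handed about the x-axis with cos θ = -5/13, sin θ = -12/13: (-6/5, 5, -8/5) → (-6/5, -17/5, -4); (-16/5, -5, 12/5) → (-16/5, 269/65, 48/13)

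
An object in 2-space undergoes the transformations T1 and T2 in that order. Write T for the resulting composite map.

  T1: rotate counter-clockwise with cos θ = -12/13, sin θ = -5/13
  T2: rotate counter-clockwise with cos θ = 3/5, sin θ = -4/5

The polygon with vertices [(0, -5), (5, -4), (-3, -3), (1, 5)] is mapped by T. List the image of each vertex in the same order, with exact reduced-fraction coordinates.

image vertices: (33/13, 56/13), (-148/65, 389/65), (267/65, 69/65), (-17/5, -19/5)

T1 rotate counter-clockwise with cos θ = -12/13, sin θ = -5/13: (0, -5) → (-25/13, 60/13); (5, -4) → (-80/13, 23/13); (-3, -3) → (21/13, 51/13); (1, 5) → (1, -5)
T2 rotate counter-clockwise with cos θ = 3/5, sin θ = -4/5: (-25/13, 60/13) → (33/13, 56/13); (-80/13, 23/13) → (-148/65, 389/65); (21/13, 51/13) → (267/65, 69/65); (1, -5) → (-17/5, -19/5)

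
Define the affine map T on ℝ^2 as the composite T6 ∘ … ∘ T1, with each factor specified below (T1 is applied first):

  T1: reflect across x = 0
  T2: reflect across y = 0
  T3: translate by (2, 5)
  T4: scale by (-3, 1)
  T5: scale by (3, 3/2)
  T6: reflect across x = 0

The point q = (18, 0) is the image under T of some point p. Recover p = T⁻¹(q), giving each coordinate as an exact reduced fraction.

p = (0, 5)

T1 = [-1 0 0; 0 1 0; 0 0 1]
T2·T1 = [-1 0 0; 0 -1 0; 0 0 1]
T3·…·T1 = [-1 0 2; 0 -1 5; 0 0 1]
T4·…·T1 = [3 0 -6; 0 -1 5; 0 0 1]
T5·…·T1 = [9 0 -18; 0 -3/2 15/2; 0 0 1]
T6·…·T1 = [-9 0 18; 0 -3/2 15/2; 0 0 1]
det M = 27/2; M⁻¹ = [-1/9 0 2; 0 -2/3 5; 0 0 1]
M⁻¹ · (18, 0)ᵀ = (0, 5)ᵀ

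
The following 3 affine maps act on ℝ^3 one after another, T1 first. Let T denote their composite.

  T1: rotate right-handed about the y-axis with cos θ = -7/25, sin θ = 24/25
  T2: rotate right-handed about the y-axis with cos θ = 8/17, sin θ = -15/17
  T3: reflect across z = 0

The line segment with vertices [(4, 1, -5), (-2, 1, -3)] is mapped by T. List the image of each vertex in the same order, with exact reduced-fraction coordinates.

image vertices: (-269/425, 1, 2708/425), (-1499/425, 1, 318/425)

T1 rotate right-handed about the y-axis with cos θ = -7/25, sin θ = 24/25: (4, 1, -5) → (-148/25, 1, -61/25); (-2, 1, -3) → (-58/25, 1, 69/25)
T2 rotate right-handed about the y-axis with cos θ = 8/17, sin θ = -15/17: (-148/25, 1, -61/25) → (-269/425, 1, -2708/425); (-58/25, 1, 69/25) → (-1499/425, 1, -318/425)
T3 reflect across z = 0: (-269/425, 1, -2708/425) → (-269/425, 1, 2708/425); (-1499/425, 1, -318/425) → (-1499/425, 1, 318/425)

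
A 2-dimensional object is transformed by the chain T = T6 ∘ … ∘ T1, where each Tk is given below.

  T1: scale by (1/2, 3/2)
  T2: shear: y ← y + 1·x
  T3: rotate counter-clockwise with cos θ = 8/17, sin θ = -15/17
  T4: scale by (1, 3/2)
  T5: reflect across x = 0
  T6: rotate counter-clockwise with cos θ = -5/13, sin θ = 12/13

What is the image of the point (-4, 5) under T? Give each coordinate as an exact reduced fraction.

T1 scale by (1/2, 3/2): (-4, 5) → (-2, 15/2)
T2 shear: y ← y + 1·x: (-2, 15/2) → (-2, 11/2)
T3 rotate counter-clockwise with cos θ = 8/17, sin θ = -15/17: (-2, 11/2) → (133/34, 74/17)
T4 scale by (1, 3/2): (133/34, 74/17) → (133/34, 111/17)
T5 reflect across x = 0: (133/34, 111/17) → (-133/34, 111/17)
T6 rotate counter-clockwise with cos θ = -5/13, sin θ = 12/13: (-133/34, 111/17) → (-1999/442, -1353/221)

T(p) = (-1999/442, -1353/221)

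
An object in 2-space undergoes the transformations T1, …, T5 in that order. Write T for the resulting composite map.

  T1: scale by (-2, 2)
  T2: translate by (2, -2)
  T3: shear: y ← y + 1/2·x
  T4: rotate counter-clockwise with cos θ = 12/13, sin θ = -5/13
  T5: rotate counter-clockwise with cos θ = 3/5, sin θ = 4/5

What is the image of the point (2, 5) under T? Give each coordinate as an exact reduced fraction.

T(p) = (-343/65, 326/65)

T1 scale by (-2, 2): (2, 5) → (-4, 10)
T2 translate by (2, -2): (-4, 10) → (-2, 8)
T3 shear: y ← y + 1/2·x: (-2, 8) → (-2, 7)
T4 rotate counter-clockwise with cos θ = 12/13, sin θ = -5/13: (-2, 7) → (11/13, 94/13)
T5 rotate counter-clockwise with cos θ = 3/5, sin θ = 4/5: (11/13, 94/13) → (-343/65, 326/65)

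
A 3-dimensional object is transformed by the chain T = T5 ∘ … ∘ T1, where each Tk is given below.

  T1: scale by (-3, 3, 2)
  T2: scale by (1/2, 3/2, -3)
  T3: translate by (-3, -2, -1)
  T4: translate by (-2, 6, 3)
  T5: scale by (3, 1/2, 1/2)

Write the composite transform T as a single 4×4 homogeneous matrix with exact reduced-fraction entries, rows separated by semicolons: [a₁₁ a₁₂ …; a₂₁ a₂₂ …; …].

T = [-9/2 0 0 -15; 0 9/4 0 2; 0 0 -3 1; 0 0 0 1]

T1 = [-3 0 0 0; 0 3 0 0; 0 0 2 0; 0 0 0 1]
T2·T1 = [-3/2 0 0 0; 0 9/2 0 0; 0 0 -6 0; 0 0 0 1]
T3·…·T1 = [-3/2 0 0 -3; 0 9/2 0 -2; 0 0 -6 -1; 0 0 0 1]
T4·…·T1 = [-3/2 0 0 -5; 0 9/2 0 4; 0 0 -6 2; 0 0 0 1]
T5·…·T1 = [-9/2 0 0 -15; 0 9/4 0 2; 0 0 -3 1; 0 0 0 1]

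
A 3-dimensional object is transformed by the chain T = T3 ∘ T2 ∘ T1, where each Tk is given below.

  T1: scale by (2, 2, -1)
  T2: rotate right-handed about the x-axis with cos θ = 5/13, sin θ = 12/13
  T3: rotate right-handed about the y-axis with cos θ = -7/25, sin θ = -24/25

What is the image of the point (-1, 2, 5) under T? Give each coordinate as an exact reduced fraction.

T1 scale by (2, 2, -1): (-1, 2, 5) → (-2, 4, -5)
T2 rotate right-handed about the x-axis with cos θ = 5/13, sin θ = 12/13: (-2, 4, -5) → (-2, 80/13, 23/13)
T3 rotate right-handed about the y-axis with cos θ = -7/25, sin θ = -24/25: (-2, 80/13, 23/13) → (-74/65, 80/13, -157/65)

T(p) = (-74/65, 80/13, -157/65)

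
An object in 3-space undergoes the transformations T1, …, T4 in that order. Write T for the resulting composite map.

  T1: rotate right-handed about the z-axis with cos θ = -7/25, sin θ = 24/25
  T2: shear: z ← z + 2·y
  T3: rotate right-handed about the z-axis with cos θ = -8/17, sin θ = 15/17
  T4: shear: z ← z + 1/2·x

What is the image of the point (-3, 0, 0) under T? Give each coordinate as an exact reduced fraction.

T(p) = (912/425, 891/425, -1992/425)

T1 rotate right-handed about the z-axis with cos θ = -7/25, sin θ = 24/25: (-3, 0, 0) → (21/25, -72/25, 0)
T2 shear: z ← z + 2·y: (21/25, -72/25, 0) → (21/25, -72/25, -144/25)
T3 rotate right-handed about the z-axis with cos θ = -8/17, sin θ = 15/17: (21/25, -72/25, -144/25) → (912/425, 891/425, -144/25)
T4 shear: z ← z + 1/2·x: (912/425, 891/425, -144/25) → (912/425, 891/425, -1992/425)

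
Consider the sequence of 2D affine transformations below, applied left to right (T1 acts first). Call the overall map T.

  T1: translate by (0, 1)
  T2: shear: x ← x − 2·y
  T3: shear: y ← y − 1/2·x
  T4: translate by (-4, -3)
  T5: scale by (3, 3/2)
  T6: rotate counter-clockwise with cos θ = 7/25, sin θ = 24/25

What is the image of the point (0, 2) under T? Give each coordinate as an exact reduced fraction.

T(p) = (-318/25, -1377/50)

T1 translate by (0, 1): (0, 2) → (0, 3)
T2 shear: x ← x − 2·y: (0, 3) → (-6, 3)
T3 shear: y ← y − 1/2·x: (-6, 3) → (-6, 6)
T4 translate by (-4, -3): (-6, 6) → (-10, 3)
T5 scale by (3, 3/2): (-10, 3) → (-30, 9/2)
T6 rotate counter-clockwise with cos θ = 7/25, sin θ = 24/25: (-30, 9/2) → (-318/25, -1377/50)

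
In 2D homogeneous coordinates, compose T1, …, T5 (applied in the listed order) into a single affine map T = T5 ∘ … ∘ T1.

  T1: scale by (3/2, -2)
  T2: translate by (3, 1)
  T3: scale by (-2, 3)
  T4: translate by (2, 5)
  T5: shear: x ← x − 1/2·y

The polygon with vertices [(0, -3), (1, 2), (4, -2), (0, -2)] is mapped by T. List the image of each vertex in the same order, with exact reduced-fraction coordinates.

image vertices: (-17, 26), (-5, -4), (-26, 20), (-14, 20)

T1 scale by (3/2, -2): (0, -3) → (0, 6); (1, 2) → (3/2, -4); (4, -2) → (6, 4); (0, -2) → (0, 4)
T2 translate by (3, 1): (0, 6) → (3, 7); (3/2, -4) → (9/2, -3); (6, 4) → (9, 5); (0, 4) → (3, 5)
T3 scale by (-2, 3): (3, 7) → (-6, 21); (9/2, -3) → (-9, -9); (9, 5) → (-18, 15); (3, 5) → (-6, 15)
T4 translate by (2, 5): (-6, 21) → (-4, 26); (-9, -9) → (-7, -4); (-18, 15) → (-16, 20); (-6, 15) → (-4, 20)
T5 shear: x ← x − 1/2·y: (-4, 26) → (-17, 26); (-7, -4) → (-5, -4); (-16, 20) → (-26, 20); (-4, 20) → (-14, 20)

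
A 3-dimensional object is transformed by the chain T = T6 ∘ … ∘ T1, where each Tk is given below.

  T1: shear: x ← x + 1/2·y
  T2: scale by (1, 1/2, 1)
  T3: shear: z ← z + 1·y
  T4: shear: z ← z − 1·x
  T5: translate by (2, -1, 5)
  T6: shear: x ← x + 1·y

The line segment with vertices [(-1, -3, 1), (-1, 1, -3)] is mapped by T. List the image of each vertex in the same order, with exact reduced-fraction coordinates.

T1 shear: x ← x + 1/2·y: (-1, -3, 1) → (-5/2, -3, 1); (-1, 1, -3) → (-1/2, 1, -3)
T2 scale by (1, 1/2, 1): (-5/2, -3, 1) → (-5/2, -3/2, 1); (-1/2, 1, -3) → (-1/2, 1/2, -3)
T3 shear: z ← z + 1·y: (-5/2, -3/2, 1) → (-5/2, -3/2, -1/2); (-1/2, 1/2, -3) → (-1/2, 1/2, -5/2)
T4 shear: z ← z − 1·x: (-5/2, -3/2, -1/2) → (-5/2, -3/2, 2); (-1/2, 1/2, -5/2) → (-1/2, 1/2, -2)
T5 translate by (2, -1, 5): (-5/2, -3/2, 2) → (-1/2, -5/2, 7); (-1/2, 1/2, -2) → (3/2, -1/2, 3)
T6 shear: x ← x + 1·y: (-1/2, -5/2, 7) → (-3, -5/2, 7); (3/2, -1/2, 3) → (1, -1/2, 3)

image vertices: (-3, -5/2, 7), (1, -1/2, 3)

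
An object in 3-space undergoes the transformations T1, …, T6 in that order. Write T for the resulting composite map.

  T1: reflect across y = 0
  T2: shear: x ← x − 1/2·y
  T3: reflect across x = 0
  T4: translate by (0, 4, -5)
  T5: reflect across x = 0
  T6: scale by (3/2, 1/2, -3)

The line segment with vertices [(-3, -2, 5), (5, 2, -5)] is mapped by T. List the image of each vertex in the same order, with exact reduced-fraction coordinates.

T1 reflect across y = 0: (-3, -2, 5) → (-3, 2, 5); (5, 2, -5) → (5, -2, -5)
T2 shear: x ← x − 1/2·y: (-3, 2, 5) → (-4, 2, 5); (5, -2, -5) → (6, -2, -5)
T3 reflect across x = 0: (-4, 2, 5) → (4, 2, 5); (6, -2, -5) → (-6, -2, -5)
T4 translate by (0, 4, -5): (4, 2, 5) → (4, 6, 0); (-6, -2, -5) → (-6, 2, -10)
T5 reflect across x = 0: (4, 6, 0) → (-4, 6, 0); (-6, 2, -10) → (6, 2, -10)
T6 scale by (3/2, 1/2, -3): (-4, 6, 0) → (-6, 3, 0); (6, 2, -10) → (9, 1, 30)

image vertices: (-6, 3, 0), (9, 1, 30)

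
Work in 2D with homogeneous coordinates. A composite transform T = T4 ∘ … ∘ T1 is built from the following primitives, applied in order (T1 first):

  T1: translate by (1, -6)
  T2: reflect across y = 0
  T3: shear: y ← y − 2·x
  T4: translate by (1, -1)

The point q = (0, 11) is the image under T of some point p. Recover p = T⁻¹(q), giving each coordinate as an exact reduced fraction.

T1 = [1 0 1; 0 1 -6; 0 0 1]
T2·T1 = [1 0 1; 0 -1 6; 0 0 1]
T3·…·T1 = [1 0 1; -2 -1 4; 0 0 1]
T4·…·T1 = [1 0 2; -2 -1 3; 0 0 1]
det M = -1; M⁻¹ = [1 0 -2; -2 -1 7; 0 0 1]
M⁻¹ · (0, 11)ᵀ = (-2, -4)ᵀ

p = (-2, -4)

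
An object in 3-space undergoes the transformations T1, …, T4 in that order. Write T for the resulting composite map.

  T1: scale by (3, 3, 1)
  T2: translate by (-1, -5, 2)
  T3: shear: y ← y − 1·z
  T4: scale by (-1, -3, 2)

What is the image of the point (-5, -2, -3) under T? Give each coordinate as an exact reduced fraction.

T(p) = (16, 30, -2)

T1 scale by (3, 3, 1): (-5, -2, -3) → (-15, -6, -3)
T2 translate by (-1, -5, 2): (-15, -6, -3) → (-16, -11, -1)
T3 shear: y ← y − 1·z: (-16, -11, -1) → (-16, -10, -1)
T4 scale by (-1, -3, 2): (-16, -10, -1) → (16, 30, -2)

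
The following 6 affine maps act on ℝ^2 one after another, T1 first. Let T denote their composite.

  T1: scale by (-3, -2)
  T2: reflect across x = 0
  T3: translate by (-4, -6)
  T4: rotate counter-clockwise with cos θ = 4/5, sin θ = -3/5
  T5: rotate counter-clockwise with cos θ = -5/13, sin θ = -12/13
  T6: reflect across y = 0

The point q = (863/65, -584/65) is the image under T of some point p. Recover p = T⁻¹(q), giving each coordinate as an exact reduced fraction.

p = (-4, -5/2)

T1 = [-3 0 0; 0 -2 0; 0 0 1]
T2·T1 = [3 0 0; 0 -2 0; 0 0 1]
T3·…·T1 = [3 0 -4; 0 -2 -6; 0 0 1]
T4·…·T1 = [12/5 -6/5 -34/5; -9/5 -8/5 -12/5; 0 0 1]
T5·…·T1 = [-168/65 -66/65 2/5; -99/65 112/65 36/5; 0 0 1]
T6·…·T1 = [-168/65 -66/65 2/5; 99/65 -112/65 -36/5; 0 0 1]
det M = 6; M⁻¹ = [-56/195 11/65 4/3; -33/130 -28/65 -3; 0 0 1]
M⁻¹ · (863/65, -584/65)ᵀ = (-4, -5/2)ᵀ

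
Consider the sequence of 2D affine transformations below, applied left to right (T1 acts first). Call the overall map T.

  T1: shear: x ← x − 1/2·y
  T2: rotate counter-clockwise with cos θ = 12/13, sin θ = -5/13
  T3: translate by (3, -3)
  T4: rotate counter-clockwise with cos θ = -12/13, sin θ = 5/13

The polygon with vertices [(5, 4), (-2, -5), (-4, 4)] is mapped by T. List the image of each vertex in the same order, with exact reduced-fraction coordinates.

T1 shear: x ← x − 1/2·y: (5, 4) → (3, 4); (-2, -5) → (1/2, -5); (-4, 4) → (-6, 4)
T2 rotate counter-clockwise with cos θ = 12/13, sin θ = -5/13: (3, 4) → (56/13, 33/13); (1/2, -5) → (-19/13, -125/26); (-6, 4) → (-4, 6)
T3 translate by (3, -3): (56/13, 33/13) → (95/13, -6/13); (-19/13, -125/26) → (20/13, -203/26); (-4, 6) → (-1, 3)
T4 rotate counter-clockwise with cos θ = -12/13, sin θ = 5/13: (95/13, -6/13) → (-1110/169, 547/169); (20/13, -203/26) → (535/338, 1318/169); (-1, 3) → (-3/13, -41/13)

image vertices: (-1110/169, 547/169), (535/338, 1318/169), (-3/13, -41/13)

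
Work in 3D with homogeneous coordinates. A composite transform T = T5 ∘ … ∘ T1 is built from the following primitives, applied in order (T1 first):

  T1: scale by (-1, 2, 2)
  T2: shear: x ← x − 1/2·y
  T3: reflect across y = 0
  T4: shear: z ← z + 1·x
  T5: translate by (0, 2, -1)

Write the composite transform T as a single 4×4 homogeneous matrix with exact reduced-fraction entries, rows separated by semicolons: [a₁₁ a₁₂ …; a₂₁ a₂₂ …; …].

T = [-1 -1 0 0; 0 -2 0 2; -1 -1 2 -1; 0 0 0 1]

T1 = [-1 0 0 0; 0 2 0 0; 0 0 2 0; 0 0 0 1]
T2·T1 = [-1 -1 0 0; 0 2 0 0; 0 0 2 0; 0 0 0 1]
T3·…·T1 = [-1 -1 0 0; 0 -2 0 0; 0 0 2 0; 0 0 0 1]
T4·…·T1 = [-1 -1 0 0; 0 -2 0 0; -1 -1 2 0; 0 0 0 1]
T5·…·T1 = [-1 -1 0 0; 0 -2 0 2; -1 -1 2 -1; 0 0 0 1]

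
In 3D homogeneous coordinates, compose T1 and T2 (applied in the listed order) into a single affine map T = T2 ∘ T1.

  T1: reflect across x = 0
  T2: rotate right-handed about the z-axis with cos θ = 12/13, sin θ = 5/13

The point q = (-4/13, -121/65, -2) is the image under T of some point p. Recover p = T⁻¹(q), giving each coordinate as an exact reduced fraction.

T1 = [-1 0 0 0; 0 1 0 0; 0 0 1 0; 0 0 0 1]
T2·T1 = [-12/13 -5/13 0 0; -5/13 12/13 0 0; 0 0 1 0; 0 0 0 1]
det M = -1; M⁻¹ = [-12/13 -5/13 0 0; -5/13 12/13 0 0; 0 0 1 0; 0 0 0 1]
M⁻¹ · (-4/13, -121/65, -2)ᵀ = (1, -8/5, -2)ᵀ

p = (1, -8/5, -2)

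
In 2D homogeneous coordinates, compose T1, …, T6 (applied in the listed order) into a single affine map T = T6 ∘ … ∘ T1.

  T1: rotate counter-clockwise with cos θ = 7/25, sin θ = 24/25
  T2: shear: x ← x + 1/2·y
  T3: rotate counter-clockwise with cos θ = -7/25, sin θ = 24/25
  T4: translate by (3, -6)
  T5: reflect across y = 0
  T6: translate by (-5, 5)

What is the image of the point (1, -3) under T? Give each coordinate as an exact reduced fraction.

T1 rotate counter-clockwise with cos θ = 7/25, sin θ = 24/25: (1, -3) → (79/25, 3/25)
T2 shear: x ← x + 1/2·y: (79/25, 3/25) → (161/50, 3/25)
T3 rotate counter-clockwise with cos θ = -7/25, sin θ = 24/25: (161/50, 3/25) → (-1271/1250, 1911/625)
T4 translate by (3, -6): (-1271/1250, 1911/625) → (2479/1250, -1839/625)
T5 reflect across y = 0: (2479/1250, -1839/625) → (2479/1250, 1839/625)
T6 translate by (-5, 5): (2479/1250, 1839/625) → (-3771/1250, 4964/625)

T(p) = (-3771/1250, 4964/625)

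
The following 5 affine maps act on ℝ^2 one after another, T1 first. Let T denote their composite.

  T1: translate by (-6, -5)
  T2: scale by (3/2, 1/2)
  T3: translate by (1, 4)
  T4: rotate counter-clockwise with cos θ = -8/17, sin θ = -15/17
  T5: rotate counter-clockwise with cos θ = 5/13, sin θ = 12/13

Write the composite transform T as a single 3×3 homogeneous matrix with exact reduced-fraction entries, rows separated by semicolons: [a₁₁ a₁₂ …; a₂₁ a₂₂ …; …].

T = [210/221 171/442 -1727/442; -513/442 70/221 1578/221; 0 0 1]

T1 = [1 0 -6; 0 1 -5; 0 0 1]
T2·T1 = [3/2 0 -9; 0 1/2 -5/2; 0 0 1]
T3·…·T1 = [3/2 0 -8; 0 1/2 3/2; 0 0 1]
T4·…·T1 = [-12/17 15/34 173/34; -45/34 -4/17 108/17; 0 0 1]
T5·…·T1 = [210/221 171/442 -1727/442; -513/442 70/221 1578/221; 0 0 1]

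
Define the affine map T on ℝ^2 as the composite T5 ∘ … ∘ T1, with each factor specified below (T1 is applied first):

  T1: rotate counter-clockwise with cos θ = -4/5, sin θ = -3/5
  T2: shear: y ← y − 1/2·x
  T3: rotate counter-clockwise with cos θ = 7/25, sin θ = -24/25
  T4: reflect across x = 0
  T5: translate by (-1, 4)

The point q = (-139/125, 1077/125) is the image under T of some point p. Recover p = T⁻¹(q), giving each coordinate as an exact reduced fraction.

T1 = [-4/5 3/5 0; -3/5 -4/5 0; 0 0 1]
T2·T1 = [-4/5 3/5 0; -1/5 -11/10 0; 0 0 1]
T3·…·T1 = [-52/125 -111/125 0; 89/125 -221/250 0; 0 0 1]
T4·…·T1 = [52/125 111/125 0; 89/125 -221/250 0; 0 0 1]
T5·…·T1 = [52/125 111/125 -1; 89/125 -221/250 4; 0 0 1]
det M = -1; M⁻¹ = [221/250 111/125 -667/250; 89/125 -52/125 297/125; 0 0 1]
M⁻¹ · (-139/125, 1077/125)ᵀ = (4, -2)ᵀ

p = (4, -2)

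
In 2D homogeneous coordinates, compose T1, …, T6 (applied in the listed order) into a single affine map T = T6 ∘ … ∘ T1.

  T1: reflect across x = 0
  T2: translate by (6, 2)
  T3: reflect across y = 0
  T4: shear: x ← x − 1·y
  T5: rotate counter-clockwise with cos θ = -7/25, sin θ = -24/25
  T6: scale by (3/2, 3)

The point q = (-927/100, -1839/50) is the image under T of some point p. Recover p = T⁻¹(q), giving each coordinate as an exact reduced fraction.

p = (-5, 1/2)

T1 = [-1 0 0; 0 1 0; 0 0 1]
T2·T1 = [-1 0 6; 0 1 2; 0 0 1]
T3·…·T1 = [-1 0 6; 0 -1 -2; 0 0 1]
T4·…·T1 = [-1 1 8; 0 -1 -2; 0 0 1]
T5·…·T1 = [7/25 -31/25 -104/25; 24/25 -17/25 -178/25; 0 0 1]
T6·…·T1 = [21/50 -93/50 -156/25; 72/25 -51/25 -534/25; 0 0 1]
det M = 9/2; M⁻¹ = [-34/75 31/75 6; -16/25 7/75 -2; 0 0 1]
M⁻¹ · (-927/100, -1839/50)ᵀ = (-5, 1/2)ᵀ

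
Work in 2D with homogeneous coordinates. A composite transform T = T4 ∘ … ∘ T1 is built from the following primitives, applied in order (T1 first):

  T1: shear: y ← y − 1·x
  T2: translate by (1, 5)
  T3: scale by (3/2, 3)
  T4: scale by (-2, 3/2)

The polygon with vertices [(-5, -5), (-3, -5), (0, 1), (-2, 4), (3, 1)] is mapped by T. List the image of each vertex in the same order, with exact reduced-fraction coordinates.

image vertices: (12, 45/2), (6, 27/2), (-3, 27), (3, 99/2), (-12, 27/2)

T1 shear: y ← y − 1·x: (-5, -5) → (-5, 0); (-3, -5) → (-3, -2); (0, 1) → (0, 1); (-2, 4) → (-2, 6); (3, 1) → (3, -2)
T2 translate by (1, 5): (-5, 0) → (-4, 5); (-3, -2) → (-2, 3); (0, 1) → (1, 6); (-2, 6) → (-1, 11); (3, -2) → (4, 3)
T3 scale by (3/2, 3): (-4, 5) → (-6, 15); (-2, 3) → (-3, 9); (1, 6) → (3/2, 18); (-1, 11) → (-3/2, 33); (4, 3) → (6, 9)
T4 scale by (-2, 3/2): (-6, 15) → (12, 45/2); (-3, 9) → (6, 27/2); (3/2, 18) → (-3, 27); (-3/2, 33) → (3, 99/2); (6, 9) → (-12, 27/2)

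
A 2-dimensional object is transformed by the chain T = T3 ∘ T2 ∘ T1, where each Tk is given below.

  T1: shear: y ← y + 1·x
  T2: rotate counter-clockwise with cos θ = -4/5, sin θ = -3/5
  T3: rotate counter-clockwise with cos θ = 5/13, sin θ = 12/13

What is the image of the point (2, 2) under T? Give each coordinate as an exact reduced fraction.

T1 shear: y ← y + 1·x: (2, 2) → (2, 4)
T2 rotate counter-clockwise with cos θ = -4/5, sin θ = -3/5: (2, 4) → (4/5, -22/5)
T3 rotate counter-clockwise with cos θ = 5/13, sin θ = 12/13: (4/5, -22/5) → (284/65, -62/65)

T(p) = (284/65, -62/65)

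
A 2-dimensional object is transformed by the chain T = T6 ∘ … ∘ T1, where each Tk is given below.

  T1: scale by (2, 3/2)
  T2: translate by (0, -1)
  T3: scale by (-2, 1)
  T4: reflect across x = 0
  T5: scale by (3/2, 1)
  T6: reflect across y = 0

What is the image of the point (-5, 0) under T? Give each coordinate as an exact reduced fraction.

T(p) = (-30, 1)

T1 scale by (2, 3/2): (-5, 0) → (-10, 0)
T2 translate by (0, -1): (-10, 0) → (-10, -1)
T3 scale by (-2, 1): (-10, -1) → (20, -1)
T4 reflect across x = 0: (20, -1) → (-20, -1)
T5 scale by (3/2, 1): (-20, -1) → (-30, -1)
T6 reflect across y = 0: (-30, -1) → (-30, 1)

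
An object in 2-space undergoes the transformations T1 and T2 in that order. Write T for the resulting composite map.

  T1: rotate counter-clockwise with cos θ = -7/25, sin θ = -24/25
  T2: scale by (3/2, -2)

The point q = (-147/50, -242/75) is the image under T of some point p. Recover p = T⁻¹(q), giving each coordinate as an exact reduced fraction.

T1 = [-7/25 24/25 0; -24/25 -7/25 0; 0 0 1]
T2·T1 = [-21/50 36/25 0; 48/25 14/25 0; 0 0 1]
det M = -3; M⁻¹ = [-14/75 12/25 0; 16/25 7/50 0; 0 0 1]
M⁻¹ · (-147/50, -242/75)ᵀ = (-1, -7/3)ᵀ

p = (-1, -7/3)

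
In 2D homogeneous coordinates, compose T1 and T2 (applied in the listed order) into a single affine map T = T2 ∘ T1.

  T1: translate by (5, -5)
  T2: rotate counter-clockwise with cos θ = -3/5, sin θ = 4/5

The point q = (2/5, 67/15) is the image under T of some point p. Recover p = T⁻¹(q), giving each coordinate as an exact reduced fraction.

p = (-5/3, 2)

T1 = [1 0 5; 0 1 -5; 0 0 1]
T2·T1 = [-3/5 -4/5 1; 4/5 -3/5 7; 0 0 1]
det M = 1; M⁻¹ = [-3/5 4/5 -5; -4/5 -3/5 5; 0 0 1]
M⁻¹ · (2/5, 67/15)ᵀ = (-5/3, 2)ᵀ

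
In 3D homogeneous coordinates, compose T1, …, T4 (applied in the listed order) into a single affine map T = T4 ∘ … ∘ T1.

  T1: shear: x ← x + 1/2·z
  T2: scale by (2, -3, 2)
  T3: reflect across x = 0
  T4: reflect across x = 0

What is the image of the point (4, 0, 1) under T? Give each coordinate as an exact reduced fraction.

T(p) = (9, 0, 2)

T1 shear: x ← x + 1/2·z: (4, 0, 1) → (9/2, 0, 1)
T2 scale by (2, -3, 2): (9/2, 0, 1) → (9, 0, 2)
T3 reflect across x = 0: (9, 0, 2) → (-9, 0, 2)
T4 reflect across x = 0: (-9, 0, 2) → (9, 0, 2)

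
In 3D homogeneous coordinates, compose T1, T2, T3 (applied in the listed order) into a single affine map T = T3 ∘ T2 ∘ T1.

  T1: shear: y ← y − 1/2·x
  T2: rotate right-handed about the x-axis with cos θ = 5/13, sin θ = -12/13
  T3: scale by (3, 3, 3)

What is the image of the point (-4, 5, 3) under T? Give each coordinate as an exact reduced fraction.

T(p) = (-12, 213/13, -207/13)

T1 shear: y ← y − 1/2·x: (-4, 5, 3) → (-4, 7, 3)
T2 rotate right-handed about the x-axis with cos θ = 5/13, sin θ = -12/13: (-4, 7, 3) → (-4, 71/13, -69/13)
T3 scale by (3, 3, 3): (-4, 71/13, -69/13) → (-12, 213/13, -207/13)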